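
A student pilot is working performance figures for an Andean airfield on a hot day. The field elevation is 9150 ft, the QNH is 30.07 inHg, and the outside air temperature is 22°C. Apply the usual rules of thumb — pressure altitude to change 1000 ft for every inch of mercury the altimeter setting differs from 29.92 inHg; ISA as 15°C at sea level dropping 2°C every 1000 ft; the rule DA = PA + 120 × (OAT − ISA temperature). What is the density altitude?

12000 ft

Pressure altitude = 9150 + (29.92 − 30.07) × 1000 = 9150 + (-150) = 9000 ft.
ISA temperature at 9000 ft = 15 − 2 × (9000/1000) = -3°C.
ISA deviation = 22 − (-3) = +25°C.
Density altitude = 9000 + 120 × (25) = 12000 ft.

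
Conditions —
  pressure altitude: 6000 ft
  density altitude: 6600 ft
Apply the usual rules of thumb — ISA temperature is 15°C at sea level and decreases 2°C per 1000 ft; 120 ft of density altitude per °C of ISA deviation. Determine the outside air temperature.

8°C

Density altitude − pressure altitude = 6600 − 6000 = +600 ft.
At 120 ft/°C that is an ISA deviation of 600/120 = +5°C.
ISA temperature at 6000 ft = 15 − 2 × (6000/1000) = 3°C.
OAT = ISA + deviation = 3 + (+5) = 8°C.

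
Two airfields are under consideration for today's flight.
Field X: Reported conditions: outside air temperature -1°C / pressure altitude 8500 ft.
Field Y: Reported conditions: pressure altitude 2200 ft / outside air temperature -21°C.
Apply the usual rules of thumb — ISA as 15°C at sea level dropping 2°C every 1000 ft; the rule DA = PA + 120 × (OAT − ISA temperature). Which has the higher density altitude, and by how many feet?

Field X by 10212 ft

Field X: ISA temp = -2°C, deviation +1°C, DA = 8500 + 120 × 1 = 8620 ft.
Field Y: ISA temp = 10.6°C, deviation -31.6°C, DA = 2200 + 120 × (-31.6) = -1592 ft.
Field X is higher by 8620 − (-1592) = 10212 ft.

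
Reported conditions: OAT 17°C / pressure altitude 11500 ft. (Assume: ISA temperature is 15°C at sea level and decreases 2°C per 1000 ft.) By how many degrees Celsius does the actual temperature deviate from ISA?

ISA temperature at 11500 ft = 15 − 2 × (11500/1000) = -8°C.
Deviation = OAT − ISA = 17 − (-8) = +25°C.

ISA+25°C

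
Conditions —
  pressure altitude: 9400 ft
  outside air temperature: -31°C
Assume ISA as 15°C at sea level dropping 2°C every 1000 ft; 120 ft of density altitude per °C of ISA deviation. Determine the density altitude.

ISA temperature at 9400 ft = 15 − 2 × (9400/1000) = -3.8°C.
ISA deviation = -31 − (-3.8) = -27.2°C.
Density altitude = 9400 + 120 × (-27.2) = 9400 + (-3264) = 6136 ft.

6136 ft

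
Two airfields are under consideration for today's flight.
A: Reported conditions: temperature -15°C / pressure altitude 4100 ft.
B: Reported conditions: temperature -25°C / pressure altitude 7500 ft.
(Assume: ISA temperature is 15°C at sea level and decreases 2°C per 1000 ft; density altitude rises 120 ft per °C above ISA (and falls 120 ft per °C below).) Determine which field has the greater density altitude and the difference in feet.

B by 3016 ft

A: ISA temp = 6.8°C, deviation -21.8°C, DA = 4100 + 120 × (-21.8) = 1484 ft.
B: ISA temp = 0°C, deviation -25°C, DA = 7500 + 120 × (-25) = 4500 ft.
B is higher by 4500 − 1484 = 3016 ft.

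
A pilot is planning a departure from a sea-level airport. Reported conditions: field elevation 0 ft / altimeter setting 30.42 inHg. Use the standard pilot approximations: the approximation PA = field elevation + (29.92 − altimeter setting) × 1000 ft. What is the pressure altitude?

Pressure correction = (29.92 − 30.42) × 1000 = -500 ft.
Pressure altitude = 0 + (-500) = -500 ft.

-500 ft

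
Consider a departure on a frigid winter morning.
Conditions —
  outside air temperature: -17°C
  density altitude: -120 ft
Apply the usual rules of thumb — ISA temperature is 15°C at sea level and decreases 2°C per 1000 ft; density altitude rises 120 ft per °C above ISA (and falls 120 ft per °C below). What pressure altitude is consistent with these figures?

3000 ft

DA = PA + 120 × (OAT − (15 − 2·PA/1000)) = PA + 120·OAT − 1800 + 0.24·PA = 1.24·PA + 120·OAT − 1800.
So 1.24·PA = -120 − 120 × (-17) + 1800 = 3720.
PA = 3720 / 1.24 = 3000 ft.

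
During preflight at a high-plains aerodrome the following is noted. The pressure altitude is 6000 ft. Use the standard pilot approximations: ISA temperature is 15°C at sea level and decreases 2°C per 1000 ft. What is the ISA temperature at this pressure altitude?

3°C

ISA temperature = 15 − 2 × (6000/1000) = 15 − 12 = 3°C.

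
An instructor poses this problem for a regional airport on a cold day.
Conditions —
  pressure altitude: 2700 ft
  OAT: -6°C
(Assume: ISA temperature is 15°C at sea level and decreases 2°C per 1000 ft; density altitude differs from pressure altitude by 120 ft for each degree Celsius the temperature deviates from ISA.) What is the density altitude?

828 ft

ISA temperature at 2700 ft = 15 − 2 × (2700/1000) = 9.6°C.
ISA deviation = -6 − 9.6 = -15.6°C.
Density altitude = 2700 + 120 × (-15.6) = 2700 + (-1872) = 828 ft.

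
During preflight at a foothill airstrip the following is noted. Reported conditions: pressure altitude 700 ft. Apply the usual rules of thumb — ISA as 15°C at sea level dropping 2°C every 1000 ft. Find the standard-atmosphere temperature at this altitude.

ISA temperature = 15 − 2 × (700/1000) = 15 − 1.4 = 13.6°C.

13.6°C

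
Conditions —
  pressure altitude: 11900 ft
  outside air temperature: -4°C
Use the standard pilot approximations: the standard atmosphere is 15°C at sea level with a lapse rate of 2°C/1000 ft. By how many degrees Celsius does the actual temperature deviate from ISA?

ISA temperature at 11900 ft = 15 − 2 × (11900/1000) = -8.8°C.
Deviation = OAT − ISA = -4 − (-8.8) = +4.8°C.

ISA+4.8°C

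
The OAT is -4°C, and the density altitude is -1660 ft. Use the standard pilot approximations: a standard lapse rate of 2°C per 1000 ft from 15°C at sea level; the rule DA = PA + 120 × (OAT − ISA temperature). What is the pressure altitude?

DA = PA + 120 × (OAT − (15 − 2·PA/1000)) = PA + 120·OAT − 1800 + 0.24·PA = 1.24·PA + 120·OAT − 1800.
So 1.24·PA = -1660 − 120 × (-4) + 1800 = 620.
PA = 620 / 1.24 = 500 ft.

500 ft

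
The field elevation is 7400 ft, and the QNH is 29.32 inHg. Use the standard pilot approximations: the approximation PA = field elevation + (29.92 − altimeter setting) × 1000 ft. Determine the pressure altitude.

8000 ft

Pressure correction = (29.92 − 29.32) × 1000 = +600 ft.
Pressure altitude = 7400 + (+600) = 8000 ft.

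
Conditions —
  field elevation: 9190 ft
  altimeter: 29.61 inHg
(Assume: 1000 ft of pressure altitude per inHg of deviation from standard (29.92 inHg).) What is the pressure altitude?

Pressure correction = (29.92 − 29.61) × 1000 = +310 ft.
Pressure altitude = 9190 + (+310) = 9500 ft.

9500 ft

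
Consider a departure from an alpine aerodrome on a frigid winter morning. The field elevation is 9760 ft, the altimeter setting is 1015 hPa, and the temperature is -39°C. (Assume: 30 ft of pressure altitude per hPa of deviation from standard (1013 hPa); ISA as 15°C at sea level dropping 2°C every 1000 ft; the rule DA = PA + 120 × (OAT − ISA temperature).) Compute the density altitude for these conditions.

5548 ft

Pressure altitude = 9760 + (1013 − 1015) × 30 = 9760 + (-60) = 9700 ft.
ISA temperature at 9700 ft = 15 − 2 × (9700/1000) = -4.4°C.
ISA deviation = -39 − (-4.4) = -34.6°C.
Density altitude = 9700 + 120 × (-34.6) = 5548 ft.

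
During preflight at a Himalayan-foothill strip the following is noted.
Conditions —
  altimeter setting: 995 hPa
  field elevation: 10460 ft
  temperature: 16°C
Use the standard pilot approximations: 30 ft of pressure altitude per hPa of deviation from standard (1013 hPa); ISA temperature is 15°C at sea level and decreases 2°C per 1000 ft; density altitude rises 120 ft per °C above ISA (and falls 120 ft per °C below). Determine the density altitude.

Pressure altitude = 10460 + (1013 − 995) × 30 = 10460 + (+540) = 11000 ft.
ISA temperature at 11000 ft = 15 − 2 × (11000/1000) = -7°C.
ISA deviation = 16 − (-7) = +23°C.
Density altitude = 11000 + 120 × (23) = 13760 ft.

13760 ft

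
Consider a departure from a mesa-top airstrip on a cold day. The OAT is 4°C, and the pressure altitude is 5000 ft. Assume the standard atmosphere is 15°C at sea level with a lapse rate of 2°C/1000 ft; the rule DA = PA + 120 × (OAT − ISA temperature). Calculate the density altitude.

ISA temperature at 5000 ft = 15 − 2 × (5000/1000) = 5°C.
ISA deviation = 4 − 5 = -1°C.
Density altitude = 5000 + 120 × (-1) = 5000 + (-120) = 4880 ft.

4880 ft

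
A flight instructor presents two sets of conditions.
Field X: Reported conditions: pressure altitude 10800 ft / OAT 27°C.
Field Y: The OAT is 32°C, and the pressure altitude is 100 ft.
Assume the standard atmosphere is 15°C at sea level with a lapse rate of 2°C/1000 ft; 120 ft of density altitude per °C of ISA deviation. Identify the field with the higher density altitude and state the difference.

Field X by 12668 ft

Field X: ISA temp = -6.6°C, deviation +33.6°C, DA = 10800 + 120 × 33.6 = 14832 ft.
Field Y: ISA temp = 14.8°C, deviation +17.2°C, DA = 100 + 120 × 17.2 = 2164 ft.
Field X is higher by 14832 − 2164 = 12668 ft.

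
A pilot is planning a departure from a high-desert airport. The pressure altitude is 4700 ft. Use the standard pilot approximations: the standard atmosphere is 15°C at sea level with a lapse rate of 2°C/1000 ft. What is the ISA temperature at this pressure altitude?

ISA temperature = 15 − 2 × (4700/1000) = 15 − 9.4 = 5.6°C.

5.6°C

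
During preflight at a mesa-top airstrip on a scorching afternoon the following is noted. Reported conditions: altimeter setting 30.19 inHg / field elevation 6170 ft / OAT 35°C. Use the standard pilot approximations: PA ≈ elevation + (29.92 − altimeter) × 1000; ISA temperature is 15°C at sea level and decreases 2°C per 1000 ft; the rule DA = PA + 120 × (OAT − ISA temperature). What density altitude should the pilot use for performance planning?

Pressure altitude = 6170 + (29.92 − 30.19) × 1000 = 6170 + (-270) = 5900 ft.
ISA temperature at 5900 ft = 15 − 2 × (5900/1000) = 3.2°C.
ISA deviation = 35 − 3.2 = +31.8°C.
Density altitude = 5900 + 120 × (31.8) = 9716 ft.

9716 ft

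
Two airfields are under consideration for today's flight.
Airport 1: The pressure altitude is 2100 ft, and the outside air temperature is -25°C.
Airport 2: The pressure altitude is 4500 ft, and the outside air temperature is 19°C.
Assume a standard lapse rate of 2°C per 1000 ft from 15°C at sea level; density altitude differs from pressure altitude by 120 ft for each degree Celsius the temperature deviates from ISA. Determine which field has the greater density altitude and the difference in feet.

Airport 2 by 8256 ft

Airport 1: ISA temp = 10.8°C, deviation -35.8°C, DA = 2100 + 120 × (-35.8) = -2196 ft.
Airport 2: ISA temp = 6°C, deviation +13°C, DA = 4500 + 120 × 13 = 6060 ft.
Airport 2 is higher by 6060 − (-2196) = 8256 ft.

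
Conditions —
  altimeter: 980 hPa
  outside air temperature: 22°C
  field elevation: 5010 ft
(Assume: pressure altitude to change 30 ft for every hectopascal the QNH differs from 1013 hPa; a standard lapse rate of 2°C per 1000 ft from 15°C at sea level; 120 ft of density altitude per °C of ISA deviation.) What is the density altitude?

Pressure altitude = 5010 + (1013 − 980) × 30 = 5010 + (+990) = 6000 ft.
ISA temperature at 6000 ft = 15 − 2 × (6000/1000) = 3°C.
ISA deviation = 22 − 3 = +19°C.
Density altitude = 6000 + 120 × (19) = 8280 ft.

8280 ft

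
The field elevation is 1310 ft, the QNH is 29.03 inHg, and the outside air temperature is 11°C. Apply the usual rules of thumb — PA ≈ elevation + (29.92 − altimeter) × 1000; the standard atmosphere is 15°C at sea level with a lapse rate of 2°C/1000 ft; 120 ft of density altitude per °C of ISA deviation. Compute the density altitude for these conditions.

Pressure altitude = 1310 + (29.92 − 29.03) × 1000 = 1310 + (+890) = 2200 ft.
ISA temperature at 2200 ft = 15 − 2 × (2200/1000) = 10.6°C.
ISA deviation = 11 − 10.6 = +0.4°C.
Density altitude = 2200 + 120 × (0.4) = 2248 ft.

2248 ft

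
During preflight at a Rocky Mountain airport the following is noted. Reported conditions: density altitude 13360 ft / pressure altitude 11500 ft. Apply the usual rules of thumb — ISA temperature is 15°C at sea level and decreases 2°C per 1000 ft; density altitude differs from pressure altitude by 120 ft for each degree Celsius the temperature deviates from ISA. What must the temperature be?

7.5°C

Density altitude − pressure altitude = 13360 − 11500 = +1860 ft.
At 120 ft/°C that is an ISA deviation of 1860/120 = +15.5°C.
ISA temperature at 11500 ft = 15 − 2 × (11500/1000) = -8°C.
OAT = ISA + deviation = -8 + (+15.5) = 7.5°C.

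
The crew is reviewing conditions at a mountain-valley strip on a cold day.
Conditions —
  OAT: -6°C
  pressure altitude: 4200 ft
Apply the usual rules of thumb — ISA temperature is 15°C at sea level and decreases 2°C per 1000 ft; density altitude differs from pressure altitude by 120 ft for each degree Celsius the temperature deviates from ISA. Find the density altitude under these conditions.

ISA temperature at 4200 ft = 15 − 2 × (4200/1000) = 6.6°C.
ISA deviation = -6 − 6.6 = -12.6°C.
Density altitude = 4200 + 120 × (-12.6) = 4200 + (-1512) = 2688 ft.

2688 ft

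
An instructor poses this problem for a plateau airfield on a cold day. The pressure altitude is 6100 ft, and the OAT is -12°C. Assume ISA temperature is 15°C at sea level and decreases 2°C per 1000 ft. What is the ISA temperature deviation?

ISA temperature at 6100 ft = 15 − 2 × (6100/1000) = 2.8°C.
Deviation = OAT − ISA = -12 − 2.8 = -14.8°C.

ISA-14.8°C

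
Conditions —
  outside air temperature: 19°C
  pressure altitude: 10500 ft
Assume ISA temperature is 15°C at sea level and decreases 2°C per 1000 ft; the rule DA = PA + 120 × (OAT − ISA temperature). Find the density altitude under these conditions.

13500 ft

ISA temperature at 10500 ft = 15 − 2 × (10500/1000) = -6°C.
ISA deviation = 19 − (-6) = +25°C.
Density altitude = 10500 + 120 × (25) = 10500 + (+3000) = 13500 ft.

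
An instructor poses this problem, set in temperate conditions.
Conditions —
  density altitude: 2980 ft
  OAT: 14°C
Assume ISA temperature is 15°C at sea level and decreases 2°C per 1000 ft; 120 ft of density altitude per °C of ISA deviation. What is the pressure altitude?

DA = PA + 120 × (OAT − (15 − 2·PA/1000)) = PA + 120·OAT − 1800 + 0.24·PA = 1.24·PA + 120·OAT − 1800.
So 1.24·PA = 2980 − 120 × 14 + 1800 = 3100.
PA = 3100 / 1.24 = 2500 ft.

2500 ft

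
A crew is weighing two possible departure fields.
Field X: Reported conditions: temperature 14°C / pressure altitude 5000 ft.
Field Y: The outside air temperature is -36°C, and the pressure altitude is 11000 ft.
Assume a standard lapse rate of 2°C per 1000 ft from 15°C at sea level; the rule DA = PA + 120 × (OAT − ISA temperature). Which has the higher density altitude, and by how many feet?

Field X: ISA temp = 5°C, deviation +9°C, DA = 5000 + 120 × 9 = 6080 ft.
Field Y: ISA temp = -7°C, deviation -29°C, DA = 11000 + 120 × (-29) = 7520 ft.
Field Y is higher by 7520 − 6080 = 1440 ft.

Field Y by 1440 ft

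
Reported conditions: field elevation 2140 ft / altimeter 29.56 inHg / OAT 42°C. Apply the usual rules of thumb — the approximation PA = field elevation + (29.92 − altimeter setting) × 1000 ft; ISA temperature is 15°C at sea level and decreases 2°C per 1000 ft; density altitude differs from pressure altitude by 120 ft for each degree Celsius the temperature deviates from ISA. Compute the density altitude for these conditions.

6340 ft

Pressure altitude = 2140 + (29.92 − 29.56) × 1000 = 2140 + (+360) = 2500 ft.
ISA temperature at 2500 ft = 15 − 2 × (2500/1000) = 10°C.
ISA deviation = 42 − 10 = +32°C.
Density altitude = 2500 + 120 × (32) = 6340 ft.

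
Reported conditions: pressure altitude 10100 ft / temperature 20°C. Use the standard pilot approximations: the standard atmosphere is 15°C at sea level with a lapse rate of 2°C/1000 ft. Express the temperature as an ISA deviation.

ISA+25.2°C

ISA temperature at 10100 ft = 15 − 2 × (10100/1000) = -5.2°C.
Deviation = OAT − ISA = 20 − (-5.2) = +25.2°C.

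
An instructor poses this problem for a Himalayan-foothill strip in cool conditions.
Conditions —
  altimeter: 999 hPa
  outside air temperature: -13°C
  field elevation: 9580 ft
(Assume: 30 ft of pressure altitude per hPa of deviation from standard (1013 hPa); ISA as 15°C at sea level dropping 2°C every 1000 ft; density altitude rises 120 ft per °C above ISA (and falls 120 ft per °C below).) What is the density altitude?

Pressure altitude = 9580 + (1013 − 999) × 30 = 9580 + (+420) = 10000 ft.
ISA temperature at 10000 ft = 15 − 2 × (10000/1000) = -5°C.
ISA deviation = -13 − (-5) = -8°C.
Density altitude = 10000 + 120 × (-8) = 9040 ft.

9040 ft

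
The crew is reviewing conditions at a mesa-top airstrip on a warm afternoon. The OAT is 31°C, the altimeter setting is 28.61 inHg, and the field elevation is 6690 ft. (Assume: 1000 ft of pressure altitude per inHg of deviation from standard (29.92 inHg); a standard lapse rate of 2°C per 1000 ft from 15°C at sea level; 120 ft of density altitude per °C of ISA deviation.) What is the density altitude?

Pressure altitude = 6690 + (29.92 − 28.61) × 1000 = 6690 + (+1310) = 8000 ft.
ISA temperature at 8000 ft = 15 − 2 × (8000/1000) = -1°C.
ISA deviation = 31 − (-1) = +32°C.
Density altitude = 8000 + 120 × (32) = 11840 ft.

11840 ft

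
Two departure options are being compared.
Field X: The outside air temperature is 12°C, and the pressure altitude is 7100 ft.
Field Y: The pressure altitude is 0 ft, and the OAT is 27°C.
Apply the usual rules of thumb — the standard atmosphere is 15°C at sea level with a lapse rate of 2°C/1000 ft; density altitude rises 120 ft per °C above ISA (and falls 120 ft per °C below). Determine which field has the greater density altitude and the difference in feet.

Field X by 7004 ft

Field X: ISA temp = 0.8°C, deviation +11.2°C, DA = 7100 + 120 × 11.2 = 8444 ft.
Field Y: ISA temp = 15°C, deviation +12°C, DA = 0 + 120 × 12 = 1440 ft.
Field X is higher by 8444 − 1440 = 7004 ft.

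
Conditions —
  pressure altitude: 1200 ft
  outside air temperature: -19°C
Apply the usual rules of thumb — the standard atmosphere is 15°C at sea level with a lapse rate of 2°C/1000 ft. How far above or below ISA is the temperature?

ISA temperature at 1200 ft = 15 − 2 × (1200/1000) = 12.6°C.
Deviation = OAT − ISA = -19 − 12.6 = -31.6°C.

ISA-31.6°C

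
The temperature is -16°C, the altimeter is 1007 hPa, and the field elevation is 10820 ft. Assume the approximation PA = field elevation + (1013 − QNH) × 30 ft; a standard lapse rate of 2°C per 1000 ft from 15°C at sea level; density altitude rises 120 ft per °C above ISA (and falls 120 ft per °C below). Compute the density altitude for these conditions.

Pressure altitude = 10820 + (1013 − 1007) × 30 = 10820 + (+180) = 11000 ft.
ISA temperature at 11000 ft = 15 − 2 × (11000/1000) = -7°C.
ISA deviation = -16 − (-7) = -9°C.
Density altitude = 11000 + 120 × (-9) = 9920 ft.

9920 ft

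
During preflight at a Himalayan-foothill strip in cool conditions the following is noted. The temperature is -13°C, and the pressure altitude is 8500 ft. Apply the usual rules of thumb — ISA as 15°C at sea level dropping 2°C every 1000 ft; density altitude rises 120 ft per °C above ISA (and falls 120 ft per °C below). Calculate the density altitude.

7180 ft

ISA temperature at 8500 ft = 15 − 2 × (8500/1000) = -2°C.
ISA deviation = -13 − (-2) = -11°C.
Density altitude = 8500 + 120 × (-11) = 8500 + (-1320) = 7180 ft.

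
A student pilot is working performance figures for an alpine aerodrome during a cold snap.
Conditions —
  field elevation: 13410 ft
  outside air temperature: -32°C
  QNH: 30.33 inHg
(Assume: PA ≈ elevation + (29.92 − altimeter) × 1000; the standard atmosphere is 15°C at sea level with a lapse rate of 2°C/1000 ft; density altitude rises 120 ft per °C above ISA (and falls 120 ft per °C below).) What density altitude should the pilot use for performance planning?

Pressure altitude = 13410 + (29.92 − 30.33) × 1000 = 13410 + (-410) = 13000 ft.
ISA temperature at 13000 ft = 15 − 2 × (13000/1000) = -11°C.
ISA deviation = -32 − (-11) = -21°C.
Density altitude = 13000 + 120 × (-21) = 10480 ft.

10480 ft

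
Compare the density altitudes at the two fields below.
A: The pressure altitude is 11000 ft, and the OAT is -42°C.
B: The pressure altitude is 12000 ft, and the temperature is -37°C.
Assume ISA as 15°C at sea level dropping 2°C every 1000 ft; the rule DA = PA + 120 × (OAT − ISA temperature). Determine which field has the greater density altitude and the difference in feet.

A: ISA temp = -7°C, deviation -35°C, DA = 11000 + 120 × (-35) = 6800 ft.
B: ISA temp = -9°C, deviation -28°C, DA = 12000 + 120 × (-28) = 8640 ft.
B is higher by 8640 − 6800 = 1840 ft.

B by 1840 ft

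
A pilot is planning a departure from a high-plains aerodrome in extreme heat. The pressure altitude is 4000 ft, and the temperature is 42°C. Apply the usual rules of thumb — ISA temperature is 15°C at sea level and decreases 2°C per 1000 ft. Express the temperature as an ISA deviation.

ISA temperature at 4000 ft = 15 − 2 × (4000/1000) = 7°C.
Deviation = OAT − ISA = 42 − 7 = +35°C.

ISA+35°C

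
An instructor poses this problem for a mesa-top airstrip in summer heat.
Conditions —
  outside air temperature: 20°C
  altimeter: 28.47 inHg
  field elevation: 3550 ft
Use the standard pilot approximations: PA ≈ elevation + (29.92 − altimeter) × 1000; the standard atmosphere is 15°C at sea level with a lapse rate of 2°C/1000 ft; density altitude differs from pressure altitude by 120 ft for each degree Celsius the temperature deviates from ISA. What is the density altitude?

6800 ft

Pressure altitude = 3550 + (29.92 − 28.47) × 1000 = 3550 + (+1450) = 5000 ft.
ISA temperature at 5000 ft = 15 − 2 × (5000/1000) = 5°C.
ISA deviation = 20 − 5 = +15°C.
Density altitude = 5000 + 120 × (15) = 6800 ft.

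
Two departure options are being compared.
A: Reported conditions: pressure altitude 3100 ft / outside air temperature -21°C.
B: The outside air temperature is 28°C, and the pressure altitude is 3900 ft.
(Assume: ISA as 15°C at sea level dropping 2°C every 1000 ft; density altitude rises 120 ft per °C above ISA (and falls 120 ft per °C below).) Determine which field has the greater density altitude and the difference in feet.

B by 6872 ft

A: ISA temp = 8.8°C, deviation -29.8°C, DA = 3100 + 120 × (-29.8) = -476 ft.
B: ISA temp = 7.2°C, deviation +20.8°C, DA = 3900 + 120 × 20.8 = 6396 ft.
B is higher by 6396 − (-476) = 6872 ft.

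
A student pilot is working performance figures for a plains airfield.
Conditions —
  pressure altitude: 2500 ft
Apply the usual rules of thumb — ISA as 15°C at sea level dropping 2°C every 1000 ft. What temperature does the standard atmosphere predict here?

10°C

ISA temperature = 15 − 2 × (2500/1000) = 15 − 5 = 10°C.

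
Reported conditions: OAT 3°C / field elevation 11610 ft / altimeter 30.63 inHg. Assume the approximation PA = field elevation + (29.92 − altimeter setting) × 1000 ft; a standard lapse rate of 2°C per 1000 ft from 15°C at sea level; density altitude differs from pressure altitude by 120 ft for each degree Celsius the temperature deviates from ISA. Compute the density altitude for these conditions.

12076 ft

Pressure altitude = 11610 + (29.92 − 30.63) × 1000 = 11610 + (-710) = 10900 ft.
ISA temperature at 10900 ft = 15 − 2 × (10900/1000) = -6.8°C.
ISA deviation = 3 − (-6.8) = +9.8°C.
Density altitude = 10900 + 120 × (9.8) = 12076 ft.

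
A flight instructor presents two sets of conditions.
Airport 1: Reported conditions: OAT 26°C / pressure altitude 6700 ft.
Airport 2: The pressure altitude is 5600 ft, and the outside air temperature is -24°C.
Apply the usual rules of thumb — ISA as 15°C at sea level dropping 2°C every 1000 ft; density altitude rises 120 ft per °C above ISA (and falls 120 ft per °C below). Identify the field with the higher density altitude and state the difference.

Airport 1: ISA temp = 1.6°C, deviation +24.4°C, DA = 6700 + 120 × 24.4 = 9628 ft.
Airport 2: ISA temp = 3.8°C, deviation -27.8°C, DA = 5600 + 120 × (-27.8) = 2264 ft.
Airport 1 is higher by 9628 − 2264 = 7364 ft.

Airport 1 by 7364 ft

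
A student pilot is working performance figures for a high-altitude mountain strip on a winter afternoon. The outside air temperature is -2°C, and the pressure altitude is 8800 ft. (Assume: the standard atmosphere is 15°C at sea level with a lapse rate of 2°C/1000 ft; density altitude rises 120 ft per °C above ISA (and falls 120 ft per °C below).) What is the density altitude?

ISA temperature at 8800 ft = 15 − 2 × (8800/1000) = -2.6°C.
ISA deviation = -2 − (-2.6) = +0.6°C.
Density altitude = 8800 + 120 × (0.6) = 8800 + (+72) = 8872 ft.

8872 ft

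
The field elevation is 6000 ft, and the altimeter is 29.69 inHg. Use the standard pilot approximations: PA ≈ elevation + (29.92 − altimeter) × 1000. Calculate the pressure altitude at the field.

Pressure correction = (29.92 − 29.69) × 1000 = +230 ft.
Pressure altitude = 6000 + (+230) = 6230 ft.

6230 ft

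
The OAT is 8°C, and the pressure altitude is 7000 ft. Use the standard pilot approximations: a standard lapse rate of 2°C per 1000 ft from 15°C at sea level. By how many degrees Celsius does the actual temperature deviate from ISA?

ISA temperature at 7000 ft = 15 − 2 × (7000/1000) = 1°C.
Deviation = OAT − ISA = 8 − 1 = +7°C.

ISA+7°C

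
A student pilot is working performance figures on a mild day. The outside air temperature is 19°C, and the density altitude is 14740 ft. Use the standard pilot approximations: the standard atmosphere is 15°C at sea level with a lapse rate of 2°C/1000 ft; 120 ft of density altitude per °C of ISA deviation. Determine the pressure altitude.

DA = PA + 120 × (OAT − (15 − 2·PA/1000)) = PA + 120·OAT − 1800 + 0.24·PA = 1.24·PA + 120·OAT − 1800.
So 1.24·PA = 14740 − 120 × 19 + 1800 = 14260.
PA = 14260 / 1.24 = 11500 ft.

11500 ft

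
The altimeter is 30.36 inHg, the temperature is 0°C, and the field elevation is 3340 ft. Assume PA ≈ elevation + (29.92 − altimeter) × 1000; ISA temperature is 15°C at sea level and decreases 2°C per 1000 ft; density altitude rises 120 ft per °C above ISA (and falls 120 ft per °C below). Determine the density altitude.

1796 ft

Pressure altitude = 3340 + (29.92 − 30.36) × 1000 = 3340 + (-440) = 2900 ft.
ISA temperature at 2900 ft = 15 − 2 × (2900/1000) = 9.2°C.
ISA deviation = 0 − 9.2 = -9.2°C.
Density altitude = 2900 + 120 × (-9.2) = 1796 ft.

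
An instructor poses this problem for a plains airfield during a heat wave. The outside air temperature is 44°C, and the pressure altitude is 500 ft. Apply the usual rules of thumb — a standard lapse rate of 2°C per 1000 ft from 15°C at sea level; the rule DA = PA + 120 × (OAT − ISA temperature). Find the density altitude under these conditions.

4100 ft

ISA temperature at 500 ft = 15 − 2 × (500/1000) = 14°C.
ISA deviation = 44 − 14 = +30°C.
Density altitude = 500 + 120 × (30) = 500 + (+3600) = 4100 ft.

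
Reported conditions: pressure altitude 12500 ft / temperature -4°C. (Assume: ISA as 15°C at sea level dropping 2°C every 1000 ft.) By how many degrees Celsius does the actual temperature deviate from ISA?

ISA+6°C

ISA temperature at 12500 ft = 15 − 2 × (12500/1000) = -10°C.
Deviation = OAT − ISA = -4 − (-10) = +6°C.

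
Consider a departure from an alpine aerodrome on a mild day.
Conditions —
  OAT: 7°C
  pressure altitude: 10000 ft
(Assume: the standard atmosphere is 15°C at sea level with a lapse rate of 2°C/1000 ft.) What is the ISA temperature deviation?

ISA+12°C

ISA temperature at 10000 ft = 15 − 2 × (10000/1000) = -5°C.
Deviation = OAT − ISA = 7 − (-5) = +12°C.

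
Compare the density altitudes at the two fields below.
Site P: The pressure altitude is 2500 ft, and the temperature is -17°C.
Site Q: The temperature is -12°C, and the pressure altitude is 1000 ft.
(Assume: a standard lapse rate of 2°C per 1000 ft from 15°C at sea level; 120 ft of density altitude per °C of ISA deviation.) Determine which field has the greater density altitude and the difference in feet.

Site P: ISA temp = 10°C, deviation -27°C, DA = 2500 + 120 × (-27) = -740 ft.
Site Q: ISA temp = 13°C, deviation -25°C, DA = 1000 + 120 × (-25) = -2000 ft.
Site P is higher by -740 − (-2000) = 1260 ft.

Site P by 1260 ft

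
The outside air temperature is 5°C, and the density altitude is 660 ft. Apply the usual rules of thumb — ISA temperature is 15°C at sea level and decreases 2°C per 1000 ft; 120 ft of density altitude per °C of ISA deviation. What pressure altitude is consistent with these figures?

1500 ft

DA = PA + 120 × (OAT − (15 − 2·PA/1000)) = PA + 120·OAT − 1800 + 0.24·PA = 1.24·PA + 120·OAT − 1800.
So 1.24·PA = 660 − 120 × 5 + 1800 = 1860.
PA = 1860 / 1.24 = 1500 ft.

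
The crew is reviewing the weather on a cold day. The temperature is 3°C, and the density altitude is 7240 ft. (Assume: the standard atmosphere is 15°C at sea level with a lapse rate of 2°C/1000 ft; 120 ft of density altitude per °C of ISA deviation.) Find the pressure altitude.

7000 ft

DA = PA + 120 × (OAT − (15 − 2·PA/1000)) = PA + 120·OAT − 1800 + 0.24·PA = 1.24·PA + 120·OAT − 1800.
So 1.24·PA = 7240 − 120 × 3 + 1800 = 8680.
PA = 8680 / 1.24 = 7000 ft.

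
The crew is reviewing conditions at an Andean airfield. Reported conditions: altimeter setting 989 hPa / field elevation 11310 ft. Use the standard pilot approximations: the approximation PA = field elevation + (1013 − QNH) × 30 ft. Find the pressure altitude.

12030 ft

Pressure correction = (1013 − 989) × 30 = +720 ft.
Pressure altitude = 11310 + (+720) = 12030 ft.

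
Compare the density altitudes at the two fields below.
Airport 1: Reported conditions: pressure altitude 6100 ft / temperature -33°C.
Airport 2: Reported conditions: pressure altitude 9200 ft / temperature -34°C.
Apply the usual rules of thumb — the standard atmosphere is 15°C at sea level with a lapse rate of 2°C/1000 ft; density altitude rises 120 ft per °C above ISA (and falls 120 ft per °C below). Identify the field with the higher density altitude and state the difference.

Airport 1: ISA temp = 2.8°C, deviation -35.8°C, DA = 6100 + 120 × (-35.8) = 1804 ft.
Airport 2: ISA temp = -3.4°C, deviation -30.6°C, DA = 9200 + 120 × (-30.6) = 5528 ft.
Airport 2 is higher by 5528 − 1804 = 3724 ft.

Airport 2 by 3724 ft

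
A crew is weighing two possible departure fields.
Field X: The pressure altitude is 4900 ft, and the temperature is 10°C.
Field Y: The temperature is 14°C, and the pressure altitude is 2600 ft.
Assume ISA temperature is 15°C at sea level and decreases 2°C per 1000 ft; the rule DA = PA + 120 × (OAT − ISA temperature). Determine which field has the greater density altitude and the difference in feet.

Field X: ISA temp = 5.2°C, deviation +4.8°C, DA = 4900 + 120 × 4.8 = 5476 ft.
Field Y: ISA temp = 9.8°C, deviation +4.2°C, DA = 2600 + 120 × 4.2 = 3104 ft.
Field X is higher by 5476 − 3104 = 2372 ft.

Field X by 2372 ft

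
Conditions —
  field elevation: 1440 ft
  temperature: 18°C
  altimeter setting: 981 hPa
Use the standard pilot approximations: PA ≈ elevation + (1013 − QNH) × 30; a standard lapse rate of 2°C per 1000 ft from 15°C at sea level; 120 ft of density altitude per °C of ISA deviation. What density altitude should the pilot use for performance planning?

Pressure altitude = 1440 + (1013 − 981) × 30 = 1440 + (+960) = 2400 ft.
ISA temperature at 2400 ft = 15 − 2 × (2400/1000) = 10.2°C.
ISA deviation = 18 − 10.2 = +7.8°C.
Density altitude = 2400 + 120 × (7.8) = 3336 ft.

3336 ft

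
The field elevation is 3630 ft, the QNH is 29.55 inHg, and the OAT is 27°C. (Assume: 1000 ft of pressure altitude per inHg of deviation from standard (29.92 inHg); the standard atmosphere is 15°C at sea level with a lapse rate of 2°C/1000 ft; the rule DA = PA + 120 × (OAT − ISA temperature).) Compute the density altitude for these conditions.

Pressure altitude = 3630 + (29.92 − 29.55) × 1000 = 3630 + (+370) = 4000 ft.
ISA temperature at 4000 ft = 15 − 2 × (4000/1000) = 7°C.
ISA deviation = 27 − 7 = +20°C.
Density altitude = 4000 + 120 × (20) = 6400 ft.

6400 ft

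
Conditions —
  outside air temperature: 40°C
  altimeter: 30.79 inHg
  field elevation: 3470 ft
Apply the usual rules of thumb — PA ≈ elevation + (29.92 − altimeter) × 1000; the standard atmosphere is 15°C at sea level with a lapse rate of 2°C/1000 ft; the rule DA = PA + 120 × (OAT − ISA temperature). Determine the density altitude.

Pressure altitude = 3470 + (29.92 − 30.79) × 1000 = 3470 + (-870) = 2600 ft.
ISA temperature at 2600 ft = 15 − 2 × (2600/1000) = 9.8°C.
ISA deviation = 40 − 9.8 = +30.2°C.
Density altitude = 2600 + 120 × (30.2) = 6224 ft.

6224 ft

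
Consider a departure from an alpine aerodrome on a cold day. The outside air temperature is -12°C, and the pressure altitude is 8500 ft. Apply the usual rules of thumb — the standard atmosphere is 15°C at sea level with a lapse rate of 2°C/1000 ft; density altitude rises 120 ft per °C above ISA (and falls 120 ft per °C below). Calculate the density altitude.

ISA temperature at 8500 ft = 15 − 2 × (8500/1000) = -2°C.
ISA deviation = -12 − (-2) = -10°C.
Density altitude = 8500 + 120 × (-10) = 8500 + (-1200) = 7300 ft.

7300 ft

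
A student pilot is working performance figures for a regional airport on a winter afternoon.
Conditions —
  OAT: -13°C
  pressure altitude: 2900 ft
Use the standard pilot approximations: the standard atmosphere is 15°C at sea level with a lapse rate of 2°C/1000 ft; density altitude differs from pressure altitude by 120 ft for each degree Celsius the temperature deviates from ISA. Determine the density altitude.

236 ft

ISA temperature at 2900 ft = 15 − 2 × (2900/1000) = 9.2°C.
ISA deviation = -13 − 9.2 = -22.2°C.
Density altitude = 2900 + 120 × (-22.2) = 2900 + (-2664) = 236 ft.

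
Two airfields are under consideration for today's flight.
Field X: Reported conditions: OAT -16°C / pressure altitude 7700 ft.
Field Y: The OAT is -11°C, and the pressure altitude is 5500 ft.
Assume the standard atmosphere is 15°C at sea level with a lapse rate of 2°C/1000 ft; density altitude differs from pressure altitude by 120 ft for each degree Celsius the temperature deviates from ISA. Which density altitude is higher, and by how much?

Field X by 2128 ft

Field X: ISA temp = -0.4°C, deviation -15.6°C, DA = 7700 + 120 × (-15.6) = 5828 ft.
Field Y: ISA temp = 4°C, deviation -15°C, DA = 5500 + 120 × (-15) = 3700 ft.
Field X is higher by 5828 − 3700 = 2128 ft.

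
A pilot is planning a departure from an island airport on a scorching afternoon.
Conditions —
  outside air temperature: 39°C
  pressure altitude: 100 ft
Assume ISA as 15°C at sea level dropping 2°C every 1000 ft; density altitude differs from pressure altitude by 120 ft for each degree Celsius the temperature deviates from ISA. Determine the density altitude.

ISA temperature at 100 ft = 15 − 2 × (100/1000) = 14.8°C.
ISA deviation = 39 − 14.8 = +24.2°C.
Density altitude = 100 + 120 × (24.2) = 100 + (+2904) = 3004 ft.

3004 ft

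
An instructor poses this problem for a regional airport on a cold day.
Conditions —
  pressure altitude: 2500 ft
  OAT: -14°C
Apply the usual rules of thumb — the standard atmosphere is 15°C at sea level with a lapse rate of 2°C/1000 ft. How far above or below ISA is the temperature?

ISA temperature at 2500 ft = 15 − 2 × (2500/1000) = 10°C.
Deviation = OAT − ISA = -14 − 10 = -24°C.

ISA-24°C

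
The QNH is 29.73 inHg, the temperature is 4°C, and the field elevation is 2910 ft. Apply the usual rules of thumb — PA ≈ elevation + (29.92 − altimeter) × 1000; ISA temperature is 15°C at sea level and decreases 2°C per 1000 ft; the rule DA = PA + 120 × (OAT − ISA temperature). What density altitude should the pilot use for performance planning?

Pressure altitude = 2910 + (29.92 − 29.73) × 1000 = 2910 + (+190) = 3100 ft.
ISA temperature at 3100 ft = 15 − 2 × (3100/1000) = 8.8°C.
ISA deviation = 4 − 8.8 = -4.8°C.
Density altitude = 3100 + 120 × (-4.8) = 2524 ft.

2524 ft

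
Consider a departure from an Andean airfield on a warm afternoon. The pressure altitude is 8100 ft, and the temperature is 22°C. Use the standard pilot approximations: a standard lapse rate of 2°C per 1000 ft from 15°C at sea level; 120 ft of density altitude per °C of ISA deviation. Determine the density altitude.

ISA temperature at 8100 ft = 15 − 2 × (8100/1000) = -1.2°C.
ISA deviation = 22 − (-1.2) = +23.2°C.
Density altitude = 8100 + 120 × (23.2) = 8100 + (+2784) = 10884 ft.

10884 ft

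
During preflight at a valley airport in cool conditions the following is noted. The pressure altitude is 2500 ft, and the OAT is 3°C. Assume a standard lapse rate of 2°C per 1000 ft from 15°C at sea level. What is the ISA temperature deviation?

ISA temperature at 2500 ft = 15 − 2 × (2500/1000) = 10°C.
Deviation = OAT − ISA = 3 − 10 = -7°C.

ISA-7°C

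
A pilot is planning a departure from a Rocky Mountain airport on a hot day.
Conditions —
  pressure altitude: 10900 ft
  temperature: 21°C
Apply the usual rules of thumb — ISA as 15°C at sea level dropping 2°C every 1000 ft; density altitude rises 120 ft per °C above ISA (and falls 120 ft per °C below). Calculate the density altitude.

ISA temperature at 10900 ft = 15 − 2 × (10900/1000) = -6.8°C.
ISA deviation = 21 − (-6.8) = +27.8°C.
Density altitude = 10900 + 120 × (27.8) = 10900 + (+3336) = 14236 ft.

14236 ft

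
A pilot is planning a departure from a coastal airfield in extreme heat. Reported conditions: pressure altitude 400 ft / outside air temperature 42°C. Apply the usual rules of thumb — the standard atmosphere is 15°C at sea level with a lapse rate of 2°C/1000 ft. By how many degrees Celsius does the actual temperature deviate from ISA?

ISA temperature at 400 ft = 15 − 2 × (400/1000) = 14.2°C.
Deviation = OAT − ISA = 42 − 14.2 = +27.8°C.

ISA+27.8°C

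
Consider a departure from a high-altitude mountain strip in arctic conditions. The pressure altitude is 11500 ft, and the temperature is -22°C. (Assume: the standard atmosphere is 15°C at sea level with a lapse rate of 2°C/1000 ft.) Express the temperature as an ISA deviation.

ISA-14°C

ISA temperature at 11500 ft = 15 − 2 × (11500/1000) = -8°C.
Deviation = OAT − ISA = -22 − (-8) = -14°C.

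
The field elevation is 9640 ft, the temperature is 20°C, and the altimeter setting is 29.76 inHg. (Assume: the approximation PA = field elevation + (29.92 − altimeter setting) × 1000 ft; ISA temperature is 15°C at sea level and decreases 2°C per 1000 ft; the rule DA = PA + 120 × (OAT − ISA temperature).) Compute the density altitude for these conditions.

Pressure altitude = 9640 + (29.92 − 29.76) × 1000 = 9640 + (+160) = 9800 ft.
ISA temperature at 9800 ft = 15 − 2 × (9800/1000) = -4.6°C.
ISA deviation = 20 − (-4.6) = +24.6°C.
Density altitude = 9800 + 120 × (24.6) = 12752 ft.

12752 ft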